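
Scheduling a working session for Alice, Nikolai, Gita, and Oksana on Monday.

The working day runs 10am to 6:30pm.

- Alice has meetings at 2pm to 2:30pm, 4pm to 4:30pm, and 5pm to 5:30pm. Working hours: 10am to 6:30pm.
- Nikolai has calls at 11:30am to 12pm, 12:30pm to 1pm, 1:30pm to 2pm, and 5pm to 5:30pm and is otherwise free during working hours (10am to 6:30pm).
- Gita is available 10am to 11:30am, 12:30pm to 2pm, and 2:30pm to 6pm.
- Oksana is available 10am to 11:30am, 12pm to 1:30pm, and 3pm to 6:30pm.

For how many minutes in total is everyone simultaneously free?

240 minutes

Alice free within 10:00–18:30: 10:00–14:00, 14:30–16:00, 16:30–17:00, 17:30–18:30.
Nikolai free within 10:00–18:30: 10:00–11:30, 12:00–12:30, 13:00–13:30, 14:00–17:00, 17:30–18:30.
Alice ∩ Nikolai: 10:00–11:30, 12:00–12:30, 13:00–13:30, 14:30–16:00, 16:30–17:00, 17:30–18:30.
Alice ∩ Nikolai ∩ Gita: 10:00–11:30, 13:00–13:30, 14:30–16:00, 16:30–17:00, 17:30–18:00.
Alice ∩ Nikolai ∩ Gita ∩ Oksana: 10:00–11:30, 13:00–13:30, 15:00–16:00, 16:30–17:00, 17:30–18:00.
Total common minutes: 90 + 30 + 60 + 30 + 30 = 240.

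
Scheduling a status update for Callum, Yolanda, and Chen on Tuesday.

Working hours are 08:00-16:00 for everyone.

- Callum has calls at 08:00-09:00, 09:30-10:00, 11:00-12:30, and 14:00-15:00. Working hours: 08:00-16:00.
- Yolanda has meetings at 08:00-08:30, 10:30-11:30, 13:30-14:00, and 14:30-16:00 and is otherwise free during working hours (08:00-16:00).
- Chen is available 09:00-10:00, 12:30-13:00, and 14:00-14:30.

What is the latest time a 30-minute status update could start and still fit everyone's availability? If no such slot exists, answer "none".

12:30

Callum free within 08:00–16:00: 09:00–09:30, 10:00–11:00, 12:30–14:00, 15:00–16:00.
Yolanda free within 08:00–16:00: 08:30–10:30, 11:30–13:30, 14:00–14:30.
Callum ∩ Yolanda: 09:00–09:30, 10:00–10:30, 12:30–13:30.
Callum ∩ Yolanda ∩ Chen: 09:00–09:30, 12:30–13:00.
Windows ≥ 30 min: 09:00–09:30, 12:30–13:00.
Latest start in the last window 12:30–13:00 is 13:00 − 30 min = 12:30.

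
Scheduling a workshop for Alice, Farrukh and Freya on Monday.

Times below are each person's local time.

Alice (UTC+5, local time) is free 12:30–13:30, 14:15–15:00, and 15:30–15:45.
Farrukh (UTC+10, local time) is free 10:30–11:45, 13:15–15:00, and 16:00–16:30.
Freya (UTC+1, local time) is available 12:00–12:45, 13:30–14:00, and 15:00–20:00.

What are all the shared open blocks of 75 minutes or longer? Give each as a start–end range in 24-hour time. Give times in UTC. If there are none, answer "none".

none

Alice → UTC: 07:30–08:30, 09:15–10:00, 10:30–10:45.
Farrukh → UTC: 00:30–01:45, 03:15–05:00, 06:00–06:30.
Freya → UTC: 11:00–11:45, 12:30–13:00, 14:00–19:00.
Alice ∩ Farrukh: (none).
Alice ∩ Farrukh ∩ Freya: (none).
Windows ≥ 75 min: (none).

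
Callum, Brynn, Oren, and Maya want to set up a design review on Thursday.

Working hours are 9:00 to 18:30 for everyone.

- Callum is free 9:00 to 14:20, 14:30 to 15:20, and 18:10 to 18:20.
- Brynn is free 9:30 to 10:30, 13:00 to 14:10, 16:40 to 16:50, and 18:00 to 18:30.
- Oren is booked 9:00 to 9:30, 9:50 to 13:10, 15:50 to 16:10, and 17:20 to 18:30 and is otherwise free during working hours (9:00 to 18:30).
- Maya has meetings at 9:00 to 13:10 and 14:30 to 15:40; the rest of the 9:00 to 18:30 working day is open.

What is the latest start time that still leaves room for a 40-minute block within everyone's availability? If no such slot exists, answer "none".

13:30

Oren free within 09:00–18:30: 09:30–09:50, 13:10–15:50, 16:10–17:20.
Maya free within 09:00–18:30: 13:10–14:30, 15:40–18:30.
Callum ∩ Brynn: 09:30–10:30, 13:00–14:10, 18:10–18:20.
Callum ∩ Brynn ∩ Oren: 09:30–09:50, 13:10–14:10.
Callum ∩ Brynn ∩ Oren ∩ Maya: 13:10–14:10.
Windows ≥ 40 min: 13:10–14:10.
Latest start in the last window 13:10–14:10 is 14:10 − 40 min = 13:30.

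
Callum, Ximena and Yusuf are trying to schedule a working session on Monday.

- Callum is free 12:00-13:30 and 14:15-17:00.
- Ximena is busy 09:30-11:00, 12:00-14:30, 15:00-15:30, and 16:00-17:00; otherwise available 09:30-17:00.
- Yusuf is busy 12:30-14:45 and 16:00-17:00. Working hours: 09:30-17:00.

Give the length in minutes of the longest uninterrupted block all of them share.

Ximena free within 09:30–17:00: 11:00–12:00, 14:30–15:00, 15:30–16:00.
Yusuf free within 09:30–17:00: 09:30–12:30, 14:45–16:00.
Callum ∩ Ximena: 14:30–15:00, 15:30–16:00.
Callum ∩ Ximena ∩ Yusuf: 14:45–15:00, 15:30–16:00.
Common window lengths: 15, 30 min; longest is 30.

30 minutes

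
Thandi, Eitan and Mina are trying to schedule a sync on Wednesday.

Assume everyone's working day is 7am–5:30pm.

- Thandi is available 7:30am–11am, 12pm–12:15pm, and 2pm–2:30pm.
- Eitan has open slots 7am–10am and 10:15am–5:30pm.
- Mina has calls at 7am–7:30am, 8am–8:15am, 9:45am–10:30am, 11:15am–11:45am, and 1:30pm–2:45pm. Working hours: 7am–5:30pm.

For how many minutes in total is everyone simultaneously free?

165 minutes

Mina free within 07:00–17:30: 07:30–08:00, 08:15–09:45, 10:30–11:15, 11:45–13:30, 14:45–17:30.
Thandi ∩ Eitan: 07:30–10:00, 10:15–11:00, 12:00–12:15, 14:00–14:30.
Thandi ∩ Eitan ∩ Mina: 07:30–08:00, 08:15–09:45, 10:30–11:00, 12:00–12:15.
Total common minutes: 30 + 90 + 30 + 15 = 165.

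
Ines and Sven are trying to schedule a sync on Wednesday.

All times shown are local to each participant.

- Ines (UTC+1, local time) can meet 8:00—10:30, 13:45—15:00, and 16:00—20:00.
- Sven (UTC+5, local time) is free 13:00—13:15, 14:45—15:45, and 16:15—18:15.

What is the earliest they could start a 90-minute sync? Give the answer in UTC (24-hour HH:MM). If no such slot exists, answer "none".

none

Ines → UTC: 07:00–09:30, 12:45–14:00, 15:00–19:00.
Sven → UTC: 08:00–08:15, 09:45–10:45, 11:15–13:15.
Ines ∩ Sven: 08:00–08:15, 12:45–13:15.
Windows ≥ 90 min: (none).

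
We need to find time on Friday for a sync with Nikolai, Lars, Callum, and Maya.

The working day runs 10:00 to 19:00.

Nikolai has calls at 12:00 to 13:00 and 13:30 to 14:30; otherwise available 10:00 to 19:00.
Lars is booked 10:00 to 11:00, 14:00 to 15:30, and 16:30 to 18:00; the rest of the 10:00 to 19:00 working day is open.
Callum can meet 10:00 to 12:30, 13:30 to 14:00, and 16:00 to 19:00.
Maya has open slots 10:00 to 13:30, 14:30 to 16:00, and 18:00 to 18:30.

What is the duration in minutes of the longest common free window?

60 minutes

Nikolai free within 10:00–19:00: 10:00–12:00, 13:00–13:30, 14:30–19:00.
Lars free within 10:00–19:00: 11:00–14:00, 15:30–16:30, 18:00–19:00.
Nikolai ∩ Lars: 11:00–12:00, 13:00–13:30, 15:30–16:30, 18:00–19:00.
Nikolai ∩ Lars ∩ Callum: 11:00–12:00, 16:00–16:30, 18:00–19:00.
Nikolai ∩ Lars ∩ Callum ∩ Maya: 11:00–12:00, 18:00–18:30.
Common window lengths: 60, 30 min; longest is 60.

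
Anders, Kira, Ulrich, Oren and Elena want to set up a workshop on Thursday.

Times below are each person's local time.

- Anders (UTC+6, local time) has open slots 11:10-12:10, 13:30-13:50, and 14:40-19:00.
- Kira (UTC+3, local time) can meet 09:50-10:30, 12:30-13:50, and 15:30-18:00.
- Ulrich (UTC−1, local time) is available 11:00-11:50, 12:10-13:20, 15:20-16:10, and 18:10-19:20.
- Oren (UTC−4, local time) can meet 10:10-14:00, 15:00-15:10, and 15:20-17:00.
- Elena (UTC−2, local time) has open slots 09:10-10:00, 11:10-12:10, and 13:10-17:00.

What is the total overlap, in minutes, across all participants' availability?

0 minutes

Anders → UTC: 05:10–06:10, 07:30–07:50, 08:40–13:00.
Kira → UTC: 06:50–07:30, 09:30–10:50, 12:30–15:00.
Ulrich → UTC: 12:00–12:50, 13:10–14:20, 16:20–17:10, 19:10–20:20.
Oren → UTC: 14:10–18:00, 19:00–19:10, 19:20–21:00.
Elena → UTC: 11:10–12:00, 13:10–14:10, 15:10–19:00.
Anders ∩ Kira: 09:30–10:50, 12:30–13:00.
Anders ∩ Kira ∩ Ulrich: 12:30–12:50.
Anders ∩ Kira ∩ Ulrich ∩ Oren: (none).
Anders ∩ Kira ∩ Ulrich ∩ Oren ∩ Elena: (none).
Total common minutes: 0.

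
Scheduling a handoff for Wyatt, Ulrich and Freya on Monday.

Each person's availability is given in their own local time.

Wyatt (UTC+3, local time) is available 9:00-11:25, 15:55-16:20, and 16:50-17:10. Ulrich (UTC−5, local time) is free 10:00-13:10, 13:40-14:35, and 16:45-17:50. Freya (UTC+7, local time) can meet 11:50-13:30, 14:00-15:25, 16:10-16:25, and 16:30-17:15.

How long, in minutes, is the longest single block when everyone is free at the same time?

Wyatt → UTC: 06:00–08:25, 12:55–13:20, 13:50–14:10.
Ulrich → UTC: 15:00–18:10, 18:40–19:35, 21:45–22:50.
Freya → UTC: 04:50–06:30, 07:00–08:25, 09:10–09:25, 09:30–10:15.
Wyatt ∩ Ulrich: (none).
Wyatt ∩ Ulrich ∩ Freya: (none).
No common window.

0 minutes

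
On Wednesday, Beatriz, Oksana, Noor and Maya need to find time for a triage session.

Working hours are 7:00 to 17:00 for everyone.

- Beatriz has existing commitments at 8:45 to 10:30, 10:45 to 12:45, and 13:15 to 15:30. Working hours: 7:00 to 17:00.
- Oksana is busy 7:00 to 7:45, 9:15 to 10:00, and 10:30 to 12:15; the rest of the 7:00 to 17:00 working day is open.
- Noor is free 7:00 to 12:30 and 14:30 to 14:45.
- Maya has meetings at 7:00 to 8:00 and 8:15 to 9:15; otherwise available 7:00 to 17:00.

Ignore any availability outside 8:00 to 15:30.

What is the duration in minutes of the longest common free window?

15 minutes

Beatriz free within 07:00–17:00: 07:00–08:45, 10:30–10:45, 12:45–13:15, 15:30–17:00.
Oksana free within 07:00–17:00: 07:45–09:15, 10:00–10:30, 12:15–17:00.
Maya free within 07:00–17:00: 08:00–08:15, 09:15–17:00.
Beatriz ∩ Oksana: 07:45–08:45, 12:45–13:15, 15:30–17:00.
Beatriz ∩ Oksana ∩ Noor: 07:45–08:45.
Beatriz ∩ Oksana ∩ Noor ∩ Maya: 08:00–08:15.
Restricted to 08:00–15:30: 08:00–08:15.
Single common window of 15 minutes.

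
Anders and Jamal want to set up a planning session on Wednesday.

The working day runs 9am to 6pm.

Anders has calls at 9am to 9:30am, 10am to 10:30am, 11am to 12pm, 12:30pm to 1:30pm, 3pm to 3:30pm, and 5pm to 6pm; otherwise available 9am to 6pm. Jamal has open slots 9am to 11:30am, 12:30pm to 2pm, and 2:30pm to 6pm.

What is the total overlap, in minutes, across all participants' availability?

Anders free within 09:00–18:00: 09:30–10:00, 10:30–11:00, 12:00–12:30, 13:30–15:00, 15:30–17:00.
Anders ∩ Jamal: 09:30–10:00, 10:30–11:00, 13:30–14:00, 14:30–15:00, 15:30–17:00.
Total common minutes: 30 + 30 + 30 + 30 + 90 = 210.

210 minutes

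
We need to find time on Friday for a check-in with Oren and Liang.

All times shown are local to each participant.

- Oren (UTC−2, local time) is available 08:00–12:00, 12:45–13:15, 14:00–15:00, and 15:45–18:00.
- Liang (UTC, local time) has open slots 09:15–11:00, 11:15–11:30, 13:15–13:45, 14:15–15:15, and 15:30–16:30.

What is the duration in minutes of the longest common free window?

Oren → UTC: 10:00–14:00, 14:45–15:15, 16:00–17:00, 17:45–20:00.
Liang → UTC: 09:15–11:00, 11:15–11:30, 13:15–13:45, 14:15–15:15, 15:30–16:30.
Oren ∩ Liang: 10:00–11:00, 11:15–11:30, 13:15–13:45, 14:45–15:15, 16:00–16:30.
Common window lengths: 60, 15, 30, 30, 30 min; longest is 60.

60 minutes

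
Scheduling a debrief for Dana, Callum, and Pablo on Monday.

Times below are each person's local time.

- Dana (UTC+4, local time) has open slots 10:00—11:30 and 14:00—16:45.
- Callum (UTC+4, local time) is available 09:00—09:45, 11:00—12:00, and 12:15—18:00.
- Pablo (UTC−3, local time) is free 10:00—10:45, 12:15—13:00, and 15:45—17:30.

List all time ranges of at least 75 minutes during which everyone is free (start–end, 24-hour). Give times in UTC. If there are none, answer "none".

none

Dana → UTC: 06:00–07:30, 10:00–12:45.
Callum → UTC: 05:00–05:45, 07:00–08:00, 08:15–14:00.
Pablo → UTC: 13:00–13:45, 15:15–16:00, 18:45–20:30.
Dana ∩ Callum: 07:00–07:30, 10:00–12:45.
Dana ∩ Callum ∩ Pablo: (none).
Windows ≥ 75 min: (none).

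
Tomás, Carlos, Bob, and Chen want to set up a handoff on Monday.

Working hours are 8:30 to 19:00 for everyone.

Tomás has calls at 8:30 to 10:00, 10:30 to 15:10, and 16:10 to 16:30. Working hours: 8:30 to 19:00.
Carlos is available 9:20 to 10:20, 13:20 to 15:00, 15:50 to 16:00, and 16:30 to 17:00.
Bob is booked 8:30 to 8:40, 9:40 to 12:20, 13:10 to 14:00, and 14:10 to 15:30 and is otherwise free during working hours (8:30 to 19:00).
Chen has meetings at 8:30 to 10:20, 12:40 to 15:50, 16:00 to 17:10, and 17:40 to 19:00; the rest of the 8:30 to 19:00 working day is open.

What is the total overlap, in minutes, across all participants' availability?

10 minutes

Tomás free within 08:30–19:00: 10:00–10:30, 15:10–16:10, 16:30–19:00.
Bob free within 08:30–19:00: 08:40–09:40, 12:20–13:10, 14:00–14:10, 15:30–19:00.
Chen free within 08:30–19:00: 10:20–12:40, 15:50–16:00, 17:10–17:40.
Tomás ∩ Carlos: 10:00–10:20, 15:50–16:00, 16:30–17:00.
Tomás ∩ Carlos ∩ Bob: 15:50–16:00, 16:30–17:00.
Tomás ∩ Carlos ∩ Bob ∩ Chen: 15:50–16:00.
Total common minutes: 10.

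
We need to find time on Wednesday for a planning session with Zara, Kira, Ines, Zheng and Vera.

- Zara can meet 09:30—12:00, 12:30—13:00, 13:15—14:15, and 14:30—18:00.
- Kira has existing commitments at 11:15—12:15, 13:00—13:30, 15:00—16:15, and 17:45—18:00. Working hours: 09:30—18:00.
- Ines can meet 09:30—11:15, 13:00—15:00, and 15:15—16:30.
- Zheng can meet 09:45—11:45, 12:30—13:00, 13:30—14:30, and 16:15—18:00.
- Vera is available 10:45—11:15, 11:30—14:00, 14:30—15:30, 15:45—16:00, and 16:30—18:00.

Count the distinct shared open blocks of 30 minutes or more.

Kira free within 09:30–18:00: 09:30–11:15, 12:15–13:00, 13:30–15:00, 16:15–17:45.
Zara ∩ Kira: 09:30–11:15, 12:30–13:00, 13:30–14:15, 14:30–15:00, 16:15–17:45.
Zara ∩ Kira ∩ Ines: 09:30–11:15, 13:30–14:15, 14:30–15:00, 16:15–16:30.
Zara ∩ Kira ∩ Ines ∩ Zheng: 09:45–11:15, 13:30–14:15, 16:15–16:30.
Zara ∩ Kira ∩ Ines ∩ Zheng ∩ Vera: 10:45–11:15, 13:30–14:00.
Windows ≥ 30 min: 10:45–11:15, 13:30–14:00.
That's 2 windows.

2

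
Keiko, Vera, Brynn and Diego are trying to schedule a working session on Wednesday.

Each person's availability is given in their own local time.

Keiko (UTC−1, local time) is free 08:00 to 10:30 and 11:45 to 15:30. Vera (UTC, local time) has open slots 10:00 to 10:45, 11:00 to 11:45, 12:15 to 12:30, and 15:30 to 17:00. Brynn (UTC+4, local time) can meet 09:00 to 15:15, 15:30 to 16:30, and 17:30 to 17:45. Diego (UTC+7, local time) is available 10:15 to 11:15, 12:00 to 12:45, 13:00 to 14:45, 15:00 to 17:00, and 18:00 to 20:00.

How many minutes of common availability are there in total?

Keiko → UTC: 09:00–11:30, 12:45–16:30.
Vera → UTC: 10:00–10:45, 11:00–11:45, 12:15–12:30, 15:30–17:00.
Brynn → UTC: 05:00–11:15, 11:30–12:30, 13:30–13:45.
Diego → UTC: 03:15–04:15, 05:00–05:45, 06:00–07:45, 08:00–10:00, 11:00–13:00.
Keiko ∩ Vera: 10:00–10:45, 11:00–11:30, 15:30–16:30.
Keiko ∩ Vera ∩ Brynn: 10:00–10:45, 11:00–11:15.
Keiko ∩ Vera ∩ Brynn ∩ Diego: 11:00–11:15.
Total common minutes: 15.

15 minutes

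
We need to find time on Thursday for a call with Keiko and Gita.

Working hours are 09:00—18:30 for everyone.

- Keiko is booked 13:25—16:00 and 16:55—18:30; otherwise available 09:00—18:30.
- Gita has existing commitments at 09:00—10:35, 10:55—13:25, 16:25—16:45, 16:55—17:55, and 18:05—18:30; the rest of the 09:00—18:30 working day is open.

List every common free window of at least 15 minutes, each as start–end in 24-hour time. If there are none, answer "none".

Keiko free within 09:00–18:30: 09:00–13:25, 16:00–16:55.
Gita free within 09:00–18:30: 10:35–10:55, 13:25–16:25, 16:45–16:55, 17:55–18:05.
Keiko ∩ Gita: 10:35–10:55, 16:00–16:25, 16:45–16:55.
Windows ≥ 15 min: 10:35–10:55, 16:00–16:25.

10:35–10:55, 16:00–16:25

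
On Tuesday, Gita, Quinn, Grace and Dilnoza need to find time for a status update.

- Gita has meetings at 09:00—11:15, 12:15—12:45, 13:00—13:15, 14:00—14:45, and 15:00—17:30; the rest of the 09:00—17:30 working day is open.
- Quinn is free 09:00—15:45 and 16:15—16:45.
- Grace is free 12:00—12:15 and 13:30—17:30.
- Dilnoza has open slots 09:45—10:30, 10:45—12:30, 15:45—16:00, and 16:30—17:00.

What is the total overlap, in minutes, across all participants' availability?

15 minutes

Gita free within 09:00–17:30: 11:15–12:15, 12:45–13:00, 13:15–14:00, 14:45–15:00.
Gita ∩ Quinn: 11:15–12:15, 12:45–13:00, 13:15–14:00, 14:45–15:00.
Gita ∩ Quinn ∩ Grace: 12:00–12:15, 13:30–14:00, 14:45–15:00.
Gita ∩ Quinn ∩ Grace ∩ Dilnoza: 12:00–12:15.
Total common minutes: 15.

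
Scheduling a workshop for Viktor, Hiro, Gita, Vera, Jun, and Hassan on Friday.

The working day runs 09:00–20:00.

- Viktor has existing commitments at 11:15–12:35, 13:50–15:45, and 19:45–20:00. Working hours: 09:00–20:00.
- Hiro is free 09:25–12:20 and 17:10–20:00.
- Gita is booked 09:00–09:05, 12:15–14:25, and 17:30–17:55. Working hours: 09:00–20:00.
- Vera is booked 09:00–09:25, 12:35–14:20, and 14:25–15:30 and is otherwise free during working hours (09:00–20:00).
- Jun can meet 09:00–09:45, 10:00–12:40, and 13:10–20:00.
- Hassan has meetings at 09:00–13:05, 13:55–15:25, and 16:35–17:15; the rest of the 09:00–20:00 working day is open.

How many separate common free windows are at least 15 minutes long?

2

Viktor free within 09:00–20:00: 09:00–11:15, 12:35–13:50, 15:45–19:45.
Gita free within 09:00–20:00: 09:05–12:15, 14:25–17:30, 17:55–20:00.
Vera free within 09:00–20:00: 09:25–12:35, 14:20–14:25, 15:30–20:00.
Hassan free within 09:00–20:00: 13:05–13:55, 15:25–16:35, 17:15–20:00.
Viktor ∩ Hiro: 09:25–11:15, 17:10–19:45.
Viktor ∩ Hiro ∩ Gita: 09:25–11:15, 17:10–17:30, 17:55–19:45.
Viktor ∩ Hiro ∩ Gita ∩ Vera: 09:25–11:15, 17:10–17:30, 17:55–19:45.
Viktor ∩ Hiro ∩ Gita ∩ Vera ∩ Jun: 09:25–09:45, 10:00–11:15, 17:10–17:30, 17:55–19:45.
Viktor ∩ Hiro ∩ Gita ∩ Vera ∩ Jun ∩ Hassan: 17:15–17:30, 17:55–19:45.
Windows ≥ 15 min: 17:15–17:30, 17:55–19:45.
That's 2 windows.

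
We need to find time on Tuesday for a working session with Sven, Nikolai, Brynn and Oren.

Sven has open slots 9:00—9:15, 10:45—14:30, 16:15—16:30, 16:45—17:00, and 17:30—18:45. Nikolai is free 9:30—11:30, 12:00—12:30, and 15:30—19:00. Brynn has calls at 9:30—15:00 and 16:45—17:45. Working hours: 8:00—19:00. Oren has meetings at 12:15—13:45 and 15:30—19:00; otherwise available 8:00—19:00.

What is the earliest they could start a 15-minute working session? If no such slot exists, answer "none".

none

Brynn free within 08:00–19:00: 08:00–09:30, 15:00–16:45, 17:45–19:00.
Oren free within 08:00–19:00: 08:00–12:15, 13:45–15:30.
Sven ∩ Nikolai: 10:45–11:30, 12:00–12:30, 16:15–16:30, 16:45–17:00, 17:30–18:45.
Sven ∩ Nikolai ∩ Brynn: 16:15–16:30, 17:45–18:45.
Sven ∩ Nikolai ∩ Brynn ∩ Oren: (none).
Windows ≥ 15 min: (none).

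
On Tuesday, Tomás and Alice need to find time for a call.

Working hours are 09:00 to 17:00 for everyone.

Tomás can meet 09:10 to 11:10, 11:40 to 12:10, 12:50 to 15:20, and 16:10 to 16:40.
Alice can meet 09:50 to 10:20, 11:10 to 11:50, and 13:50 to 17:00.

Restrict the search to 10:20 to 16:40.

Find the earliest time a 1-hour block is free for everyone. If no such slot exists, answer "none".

13:50

Tomás ∩ Alice: 09:50–10:20, 11:40–11:50, 13:50–15:20, 16:10–16:40.
Restricted to 10:20–16:40: 11:40–11:50, 13:50–15:20, 16:10–16:40.
Windows ≥ 60 min: 13:50–15:20.
Earliest such window starts at 13:50.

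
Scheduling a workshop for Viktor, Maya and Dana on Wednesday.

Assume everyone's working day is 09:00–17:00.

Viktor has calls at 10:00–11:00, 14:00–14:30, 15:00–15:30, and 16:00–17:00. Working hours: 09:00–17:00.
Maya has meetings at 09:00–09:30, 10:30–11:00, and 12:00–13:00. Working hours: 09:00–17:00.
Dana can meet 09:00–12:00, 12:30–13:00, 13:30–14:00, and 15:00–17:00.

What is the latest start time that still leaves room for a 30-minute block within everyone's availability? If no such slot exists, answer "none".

15:30

Viktor free within 09:00–17:00: 09:00–10:00, 11:00–14:00, 14:30–15:00, 15:30–16:00.
Maya free within 09:00–17:00: 09:30–10:30, 11:00–12:00, 13:00–17:00.
Viktor ∩ Maya: 09:30–10:00, 11:00–12:00, 13:00–14:00, 14:30–15:00, 15:30–16:00.
Viktor ∩ Maya ∩ Dana: 09:30–10:00, 11:00–12:00, 13:30–14:00, 15:30–16:00.
Windows ≥ 30 min: 09:30–10:00, 11:00–12:00, 13:30–14:00, 15:30–16:00.
Latest start in the last window 15:30–16:00 is 16:00 − 30 min = 15:30.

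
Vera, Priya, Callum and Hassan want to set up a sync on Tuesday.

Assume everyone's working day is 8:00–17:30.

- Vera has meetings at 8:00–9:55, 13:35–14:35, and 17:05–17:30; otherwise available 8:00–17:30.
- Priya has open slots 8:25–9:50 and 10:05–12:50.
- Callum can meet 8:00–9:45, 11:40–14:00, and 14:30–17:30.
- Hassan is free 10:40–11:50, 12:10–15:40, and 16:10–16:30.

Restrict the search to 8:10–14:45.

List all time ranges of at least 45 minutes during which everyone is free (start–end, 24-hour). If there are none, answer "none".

none

Vera free within 08:00–17:30: 09:55–13:35, 14:35–17:05.
Vera ∩ Priya: 10:05–12:50.
Vera ∩ Priya ∩ Callum: 11:40–12:50.
Vera ∩ Priya ∩ Callum ∩ Hassan: 11:40–11:50, 12:10–12:50.
Restricted to 08:10–14:45: 11:40–11:50, 12:10–12:50.
Windows ≥ 45 min: (none).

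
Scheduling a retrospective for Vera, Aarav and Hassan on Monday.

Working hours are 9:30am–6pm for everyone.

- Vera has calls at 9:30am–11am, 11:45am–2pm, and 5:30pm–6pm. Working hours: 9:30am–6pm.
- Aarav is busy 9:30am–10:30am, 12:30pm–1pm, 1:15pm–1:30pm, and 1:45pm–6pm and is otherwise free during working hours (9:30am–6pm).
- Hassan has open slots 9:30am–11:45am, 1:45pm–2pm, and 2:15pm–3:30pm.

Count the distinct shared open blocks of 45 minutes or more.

1

Vera free within 09:30–18:00: 11:00–11:45, 14:00–17:30.
Aarav free within 09:30–18:00: 10:30–12:30, 13:00–13:15, 13:30–13:45.
Vera ∩ Aarav: 11:00–11:45.
Vera ∩ Aarav ∩ Hassan: 11:00–11:45.
Windows ≥ 45 min: 11:00–11:45.
That's 1 window.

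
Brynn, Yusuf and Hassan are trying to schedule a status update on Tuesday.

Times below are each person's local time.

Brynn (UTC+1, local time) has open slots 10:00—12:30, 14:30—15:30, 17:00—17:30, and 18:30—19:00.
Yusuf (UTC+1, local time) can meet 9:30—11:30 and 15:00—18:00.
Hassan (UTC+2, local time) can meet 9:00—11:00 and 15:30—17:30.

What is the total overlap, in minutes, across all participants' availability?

Brynn → UTC: 09:00–11:30, 13:30–14:30, 16:00–16:30, 17:30–18:00.
Yusuf → UTC: 08:30–10:30, 14:00–17:00.
Hassan → UTC: 07:00–09:00, 13:30–15:30.
Brynn ∩ Yusuf: 09:00–10:30, 14:00–14:30, 16:00–16:30.
Brynn ∩ Yusuf ∩ Hassan: 14:00–14:30.
Total common minutes: 30.

30 minutes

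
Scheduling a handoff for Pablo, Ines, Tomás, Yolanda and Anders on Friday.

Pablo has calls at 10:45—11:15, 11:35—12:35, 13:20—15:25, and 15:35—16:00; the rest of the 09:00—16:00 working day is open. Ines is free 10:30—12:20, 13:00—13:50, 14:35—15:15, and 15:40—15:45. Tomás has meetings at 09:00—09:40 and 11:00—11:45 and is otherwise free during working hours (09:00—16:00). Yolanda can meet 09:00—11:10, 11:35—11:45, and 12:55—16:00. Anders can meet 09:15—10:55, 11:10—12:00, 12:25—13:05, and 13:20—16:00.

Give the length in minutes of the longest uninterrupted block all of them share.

15 minutes

Pablo free within 09:00–16:00: 09:00–10:45, 11:15–11:35, 12:35–13:20, 15:25–15:35.
Tomás free within 09:00–16:00: 09:40–11:00, 11:45–16:00.
Pablo ∩ Ines: 10:30–10:45, 11:15–11:35, 13:00–13:20.
Pablo ∩ Ines ∩ Tomás: 10:30–10:45, 13:00–13:20.
Pablo ∩ Ines ∩ Tomás ∩ Yolanda: 10:30–10:45, 13:00–13:20.
Pablo ∩ Ines ∩ Tomás ∩ Yolanda ∩ Anders: 10:30–10:45, 13:00–13:05.
Common window lengths: 15, 5 min; longest is 15.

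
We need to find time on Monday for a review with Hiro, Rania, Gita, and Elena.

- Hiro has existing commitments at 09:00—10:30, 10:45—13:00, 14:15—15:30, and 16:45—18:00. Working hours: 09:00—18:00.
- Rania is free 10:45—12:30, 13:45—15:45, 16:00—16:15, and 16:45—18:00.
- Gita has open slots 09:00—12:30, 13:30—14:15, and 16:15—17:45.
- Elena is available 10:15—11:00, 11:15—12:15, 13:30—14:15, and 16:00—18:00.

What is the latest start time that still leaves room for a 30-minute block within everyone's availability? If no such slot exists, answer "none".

13:45

Hiro free within 09:00–18:00: 10:30–10:45, 13:00–14:15, 15:30–16:45.
Hiro ∩ Rania: 13:45–14:15, 15:30–15:45, 16:00–16:15.
Hiro ∩ Rania ∩ Gita: 13:45–14:15.
Hiro ∩ Rania ∩ Gita ∩ Elena: 13:45–14:15.
Windows ≥ 30 min: 13:45–14:15.
Latest start in the last window 13:45–14:15 is 14:15 − 30 min = 13:45.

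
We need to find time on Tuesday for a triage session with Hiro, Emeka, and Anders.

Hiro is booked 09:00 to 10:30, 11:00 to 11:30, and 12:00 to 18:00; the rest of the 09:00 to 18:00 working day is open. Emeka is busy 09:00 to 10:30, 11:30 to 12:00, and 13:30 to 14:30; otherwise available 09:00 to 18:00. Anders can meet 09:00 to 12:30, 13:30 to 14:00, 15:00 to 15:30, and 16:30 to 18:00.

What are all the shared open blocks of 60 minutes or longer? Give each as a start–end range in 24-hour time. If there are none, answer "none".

none

Hiro free within 09:00–18:00: 10:30–11:00, 11:30–12:00.
Emeka free within 09:00–18:00: 10:30–11:30, 12:00–13:30, 14:30–18:00.
Hiro ∩ Emeka: 10:30–11:00.
Hiro ∩ Emeka ∩ Anders: 10:30–11:00.
Windows ≥ 60 min: (none).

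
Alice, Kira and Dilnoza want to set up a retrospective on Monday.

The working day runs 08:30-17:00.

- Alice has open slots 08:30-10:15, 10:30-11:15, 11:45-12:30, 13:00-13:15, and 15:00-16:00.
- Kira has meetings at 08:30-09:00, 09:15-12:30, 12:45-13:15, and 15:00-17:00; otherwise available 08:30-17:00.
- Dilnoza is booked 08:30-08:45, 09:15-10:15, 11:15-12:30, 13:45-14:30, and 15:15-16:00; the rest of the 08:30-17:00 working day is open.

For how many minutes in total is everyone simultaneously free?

Kira free within 08:30–17:00: 09:00–09:15, 12:30–12:45, 13:15–15:00.
Dilnoza free within 08:30–17:00: 08:45–09:15, 10:15–11:15, 12:30–13:45, 14:30–15:15, 16:00–17:00.
Alice ∩ Kira: 09:00–09:15.
Alice ∩ Kira ∩ Dilnoza: 09:00–09:15.
Total common minutes: 15.

15 minutes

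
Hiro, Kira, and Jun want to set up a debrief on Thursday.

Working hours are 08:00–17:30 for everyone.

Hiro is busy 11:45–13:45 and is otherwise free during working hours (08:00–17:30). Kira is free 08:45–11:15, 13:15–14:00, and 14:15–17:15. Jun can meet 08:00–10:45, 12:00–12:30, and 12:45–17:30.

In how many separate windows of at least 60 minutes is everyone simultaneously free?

Hiro free within 08:00–17:30: 08:00–11:45, 13:45–17:30.
Hiro ∩ Kira: 08:45–11:15, 13:45–14:00, 14:15–17:15.
Hiro ∩ Kira ∩ Jun: 08:45–10:45, 13:45–14:00, 14:15–17:15.
Windows ≥ 60 min: 08:45–10:45, 14:15–17:15.
That's 2 windows.

2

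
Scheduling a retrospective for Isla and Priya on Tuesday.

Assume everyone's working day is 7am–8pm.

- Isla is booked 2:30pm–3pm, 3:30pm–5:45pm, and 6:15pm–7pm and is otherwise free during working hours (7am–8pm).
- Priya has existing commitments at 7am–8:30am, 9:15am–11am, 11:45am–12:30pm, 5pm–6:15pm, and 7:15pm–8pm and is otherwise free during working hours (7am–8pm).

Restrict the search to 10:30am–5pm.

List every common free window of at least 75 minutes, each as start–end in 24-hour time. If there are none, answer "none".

Isla free within 07:00–20:00: 07:00–14:30, 15:00–15:30, 17:45–18:15, 19:00–20:00.
Priya free within 07:00–20:00: 08:30–09:15, 11:00–11:45, 12:30–17:00, 18:15–19:15.
Isla ∩ Priya: 08:30–09:15, 11:00–11:45, 12:30–14:30, 15:00–15:30, 19:00–19:15.
Restricted to 10:30–17:00: 11:00–11:45, 12:30–14:30, 15:00–15:30.
Windows ≥ 75 min: 12:30–14:30.

12:30–14:30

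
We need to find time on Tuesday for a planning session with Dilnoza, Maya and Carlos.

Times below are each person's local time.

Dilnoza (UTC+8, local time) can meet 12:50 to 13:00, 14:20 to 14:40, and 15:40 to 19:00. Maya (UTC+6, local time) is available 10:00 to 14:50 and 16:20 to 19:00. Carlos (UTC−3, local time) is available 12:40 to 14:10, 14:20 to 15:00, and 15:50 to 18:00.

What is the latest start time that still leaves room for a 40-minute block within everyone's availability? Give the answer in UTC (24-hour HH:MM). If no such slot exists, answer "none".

none

Dilnoza → UTC: 04:50–05:00, 06:20–06:40, 07:40–11:00.
Maya → UTC: 04:00–08:50, 10:20–13:00.
Carlos → UTC: 15:40–17:10, 17:20–18:00, 18:50–21:00.
Dilnoza ∩ Maya: 04:50–05:00, 06:20–06:40, 07:40–08:50, 10:20–11:00.
Dilnoza ∩ Maya ∩ Carlos: (none).
Windows ≥ 40 min: (none).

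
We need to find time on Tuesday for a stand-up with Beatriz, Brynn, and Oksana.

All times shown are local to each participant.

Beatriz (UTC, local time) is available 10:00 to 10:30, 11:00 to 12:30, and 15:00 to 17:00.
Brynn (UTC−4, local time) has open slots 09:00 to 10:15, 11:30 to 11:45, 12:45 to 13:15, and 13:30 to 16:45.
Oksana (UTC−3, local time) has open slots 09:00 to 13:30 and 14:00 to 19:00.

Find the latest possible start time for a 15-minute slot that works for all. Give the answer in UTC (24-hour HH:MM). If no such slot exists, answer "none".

Beatriz → UTC: 10:00–10:30, 11:00–12:30, 15:00–17:00.
Brynn → UTC: 13:00–14:15, 15:30–15:45, 16:45–17:15, 17:30–20:45.
Oksana → UTC: 12:00–16:30, 17:00–22:00.
Beatriz ∩ Brynn: 15:30–15:45, 16:45–17:00.
Beatriz ∩ Brynn ∩ Oksana: 15:30–15:45.
Windows ≥ 15 min: 15:30–15:45.
Latest start in the last window 15:30–15:45 is 15:45 − 15 min = 15:30.

15:30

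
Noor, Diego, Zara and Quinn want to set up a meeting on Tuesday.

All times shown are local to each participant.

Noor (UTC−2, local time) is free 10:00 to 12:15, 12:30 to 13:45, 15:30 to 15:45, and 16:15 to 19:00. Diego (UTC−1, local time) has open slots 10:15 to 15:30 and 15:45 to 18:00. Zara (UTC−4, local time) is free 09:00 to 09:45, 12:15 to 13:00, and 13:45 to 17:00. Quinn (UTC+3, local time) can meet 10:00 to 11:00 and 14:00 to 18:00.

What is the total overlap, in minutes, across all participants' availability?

Noor → UTC: 12:00–14:15, 14:30–15:45, 17:30–17:45, 18:15–21:00.
Diego → UTC: 11:15–16:30, 16:45–19:00.
Zara → UTC: 13:00–13:45, 16:15–17:00, 17:45–21:00.
Quinn → UTC: 07:00–08:00, 11:00–15:00.
Noor ∩ Diego: 12:00–14:15, 14:30–15:45, 17:30–17:45, 18:15–19:00.
Noor ∩ Diego ∩ Zara: 13:00–13:45, 18:15–19:00.
Noor ∩ Diego ∩ Zara ∩ Quinn: 13:00–13:45.
Total common minutes: 45.

45 minutes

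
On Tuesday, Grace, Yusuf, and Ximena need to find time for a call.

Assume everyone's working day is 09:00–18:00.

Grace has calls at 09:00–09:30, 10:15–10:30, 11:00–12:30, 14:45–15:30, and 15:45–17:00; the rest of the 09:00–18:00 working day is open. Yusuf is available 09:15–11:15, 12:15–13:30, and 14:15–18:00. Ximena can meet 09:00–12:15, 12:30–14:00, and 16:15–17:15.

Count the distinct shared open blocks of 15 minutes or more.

4

Grace free within 09:00–18:00: 09:30–10:15, 10:30–11:00, 12:30–14:45, 15:30–15:45, 17:00–18:00.
Grace ∩ Yusuf: 09:30–10:15, 10:30–11:00, 12:30–13:30, 14:15–14:45, 15:30–15:45, 17:00–18:00.
Grace ∩ Yusuf ∩ Ximena: 09:30–10:15, 10:30–11:00, 12:30–13:30, 17:00–17:15.
Windows ≥ 15 min: 09:30–10:15, 10:30–11:00, 12:30–13:30, 17:00–17:15.
That's 4 windows.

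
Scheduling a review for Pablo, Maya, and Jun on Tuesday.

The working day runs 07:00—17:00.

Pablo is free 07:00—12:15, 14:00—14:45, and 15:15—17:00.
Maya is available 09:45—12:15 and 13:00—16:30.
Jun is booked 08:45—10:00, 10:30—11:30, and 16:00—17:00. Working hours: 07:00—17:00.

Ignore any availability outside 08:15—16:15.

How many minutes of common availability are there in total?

165 minutes

Jun free within 07:00–17:00: 07:00–08:45, 10:00–10:30, 11:30–16:00.
Pablo ∩ Maya: 09:45–12:15, 14:00–14:45, 15:15–16:30.
Pablo ∩ Maya ∩ Jun: 10:00–10:30, 11:30–12:15, 14:00–14:45, 15:15–16:00.
Restricted to 08:15–16:15: 10:00–10:30, 11:30–12:15, 14:00–14:45, 15:15–16:00.
Total common minutes: 30 + 45 + 45 + 45 = 165.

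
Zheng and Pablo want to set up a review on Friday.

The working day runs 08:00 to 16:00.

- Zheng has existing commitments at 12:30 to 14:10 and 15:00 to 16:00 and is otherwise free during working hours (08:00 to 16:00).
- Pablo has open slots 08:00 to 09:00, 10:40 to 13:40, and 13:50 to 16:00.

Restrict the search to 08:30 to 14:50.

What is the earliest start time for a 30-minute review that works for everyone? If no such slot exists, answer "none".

Zheng free within 08:00–16:00: 08:00–12:30, 14:10–15:00.
Zheng ∩ Pablo: 08:00–09:00, 10:40–12:30, 14:10–15:00.
Restricted to 08:30–14:50: 08:30–09:00, 10:40–12:30, 14:10–14:50.
Windows ≥ 30 min: 08:30–09:00, 10:40–12:30, 14:10–14:50.
Earliest such window starts at 08:30.

08:30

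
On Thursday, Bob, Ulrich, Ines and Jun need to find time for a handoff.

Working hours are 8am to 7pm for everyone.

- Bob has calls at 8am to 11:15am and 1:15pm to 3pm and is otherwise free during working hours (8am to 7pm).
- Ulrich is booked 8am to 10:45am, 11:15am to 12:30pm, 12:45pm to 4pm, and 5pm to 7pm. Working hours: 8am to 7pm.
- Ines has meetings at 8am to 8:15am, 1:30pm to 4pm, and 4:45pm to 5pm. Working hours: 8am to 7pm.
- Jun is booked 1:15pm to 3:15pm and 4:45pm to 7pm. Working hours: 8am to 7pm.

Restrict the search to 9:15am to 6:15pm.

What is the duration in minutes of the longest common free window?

Bob free within 08:00–19:00: 11:15–13:15, 15:00–19:00.
Ulrich free within 08:00–19:00: 10:45–11:15, 12:30–12:45, 16:00–17:00.
Ines free within 08:00–19:00: 08:15–13:30, 16:00–16:45, 17:00–19:00.
Jun free within 08:00–19:00: 08:00–13:15, 15:15–16:45.
Bob ∩ Ulrich: 12:30–12:45, 16:00–17:00.
Bob ∩ Ulrich ∩ Ines: 12:30–12:45, 16:00–16:45.
Bob ∩ Ulrich ∩ Ines ∩ Jun: 12:30–12:45, 16:00–16:45.
Restricted to 09:15–18:15: 12:30–12:45, 16:00–16:45.
Common window lengths: 15, 45 min; longest is 45.

45 minutes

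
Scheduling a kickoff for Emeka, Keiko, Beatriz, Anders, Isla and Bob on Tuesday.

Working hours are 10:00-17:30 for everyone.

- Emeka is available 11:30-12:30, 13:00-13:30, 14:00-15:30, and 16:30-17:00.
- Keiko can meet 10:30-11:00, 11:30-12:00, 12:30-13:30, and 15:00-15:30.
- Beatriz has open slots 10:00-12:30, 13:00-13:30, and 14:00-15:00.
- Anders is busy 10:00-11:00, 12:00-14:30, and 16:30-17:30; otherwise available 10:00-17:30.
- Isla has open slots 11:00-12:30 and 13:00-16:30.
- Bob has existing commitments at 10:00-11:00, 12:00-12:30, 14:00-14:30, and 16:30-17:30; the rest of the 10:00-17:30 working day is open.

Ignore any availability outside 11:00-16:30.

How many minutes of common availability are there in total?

30 minutes

Anders free within 10:00–17:30: 11:00–12:00, 14:30–16:30.
Bob free within 10:00–17:30: 11:00–12:00, 12:30–14:00, 14:30–16:30.
Emeka ∩ Keiko: 11:30–12:00, 13:00–13:30, 15:00–15:30.
Emeka ∩ Keiko ∩ Beatriz: 11:30–12:00, 13:00–13:30.
Emeka ∩ Keiko ∩ Beatriz ∩ Anders: 11:30–12:00.
Emeka ∩ Keiko ∩ Beatriz ∩ Anders ∩ Isla: 11:30–12:00.
Emeka ∩ Keiko ∩ Beatriz ∩ Anders ∩ Isla ∩ Bob: 11:30–12:00.
Restricted to 11:00–16:30: 11:30–12:00.
Total common minutes: 30.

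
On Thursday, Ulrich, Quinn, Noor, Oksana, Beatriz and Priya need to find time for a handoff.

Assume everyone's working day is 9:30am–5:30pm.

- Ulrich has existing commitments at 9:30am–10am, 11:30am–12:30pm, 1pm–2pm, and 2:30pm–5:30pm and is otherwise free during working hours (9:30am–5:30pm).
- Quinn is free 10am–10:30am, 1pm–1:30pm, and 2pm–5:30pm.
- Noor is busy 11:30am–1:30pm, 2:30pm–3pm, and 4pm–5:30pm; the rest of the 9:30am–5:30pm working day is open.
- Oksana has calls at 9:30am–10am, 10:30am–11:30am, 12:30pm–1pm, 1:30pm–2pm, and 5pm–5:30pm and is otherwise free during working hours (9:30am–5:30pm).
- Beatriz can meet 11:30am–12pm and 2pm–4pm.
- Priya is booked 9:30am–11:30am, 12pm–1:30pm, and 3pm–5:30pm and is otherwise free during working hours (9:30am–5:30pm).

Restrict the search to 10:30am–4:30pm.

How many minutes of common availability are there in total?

Ulrich free within 09:30–17:30: 10:00–11:30, 12:30–13:00, 14:00–14:30.
Noor free within 09:30–17:30: 09:30–11:30, 13:30–14:30, 15:00–16:00.
Oksana free within 09:30–17:30: 10:00–10:30, 11:30–12:30, 13:00–13:30, 14:00–17:00.
Priya free within 09:30–17:30: 11:30–12:00, 13:30–15:00.
Ulrich ∩ Quinn: 10:00–10:30, 14:00–14:30.
Ulrich ∩ Quinn ∩ Noor: 10:00–10:30, 14:00–14:30.
Ulrich ∩ Quinn ∩ Noor ∩ Oksana: 10:00–10:30, 14:00–14:30.
Ulrich ∩ Quinn ∩ Noor ∩ Oksana ∩ Beatriz: 14:00–14:30.
Ulrich ∩ Quinn ∩ Noor ∩ Oksana ∩ Beatriz ∩ Priya: 14:00–14:30.
Restricted to 10:30–16:30: 14:00–14:30.
Total common minutes: 30.

30 minutes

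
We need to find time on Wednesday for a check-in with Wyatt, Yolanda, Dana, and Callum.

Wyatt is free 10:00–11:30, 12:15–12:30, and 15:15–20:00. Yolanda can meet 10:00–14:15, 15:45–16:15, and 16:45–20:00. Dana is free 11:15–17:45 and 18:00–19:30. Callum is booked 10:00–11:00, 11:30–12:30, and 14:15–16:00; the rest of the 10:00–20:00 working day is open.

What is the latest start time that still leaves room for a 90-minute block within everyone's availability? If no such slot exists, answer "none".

18:00

Callum free within 10:00–20:00: 11:00–11:30, 12:30–14:15, 16:00–20:00.
Wyatt ∩ Yolanda: 10:00–11:30, 12:15–12:30, 15:45–16:15, 16:45–20:00.
Wyatt ∩ Yolanda ∩ Dana: 11:15–11:30, 12:15–12:30, 15:45–16:15, 16:45–17:45, 18:00–19:30.
Wyatt ∩ Yolanda ∩ Dana ∩ Callum: 11:15–11:30, 16:00–16:15, 16:45–17:45, 18:00–19:30.
Windows ≥ 90 min: 18:00–19:30.
Latest start in the last window 18:00–19:30 is 19:30 − 90 min = 18:00.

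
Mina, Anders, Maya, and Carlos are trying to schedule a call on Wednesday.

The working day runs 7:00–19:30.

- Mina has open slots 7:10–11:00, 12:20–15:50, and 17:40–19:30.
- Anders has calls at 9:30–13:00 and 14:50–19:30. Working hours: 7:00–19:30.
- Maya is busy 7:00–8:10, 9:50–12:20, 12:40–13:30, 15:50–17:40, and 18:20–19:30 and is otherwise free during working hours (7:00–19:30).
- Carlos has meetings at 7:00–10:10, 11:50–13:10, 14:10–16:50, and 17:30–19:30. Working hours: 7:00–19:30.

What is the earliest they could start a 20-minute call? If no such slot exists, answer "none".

13:30

Anders free within 07:00–19:30: 07:00–09:30, 13:00–14:50.
Maya free within 07:00–19:30: 08:10–09:50, 12:20–12:40, 13:30–15:50, 17:40–18:20.
Carlos free within 07:00–19:30: 10:10–11:50, 13:10–14:10, 16:50–17:30.
Mina ∩ Anders: 07:10–09:30, 13:00–14:50.
Mina ∩ Anders ∩ Maya: 08:10–09:30, 13:30–14:50.
Mina ∩ Anders ∩ Maya ∩ Carlos: 13:30–14:10.
Windows ≥ 20 min: 13:30–14:10.
Earliest such window starts at 13:30.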